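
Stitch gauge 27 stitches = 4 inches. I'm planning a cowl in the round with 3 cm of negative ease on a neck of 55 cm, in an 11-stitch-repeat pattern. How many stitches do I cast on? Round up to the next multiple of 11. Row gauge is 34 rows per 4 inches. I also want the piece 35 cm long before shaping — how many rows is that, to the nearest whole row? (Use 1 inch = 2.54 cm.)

Cast on 143 stitches; work 117 rows.

Finished = 55 − 3 = 52 cm.
52 cm × 1/2.54 = 20.47 inches.
27/4 = 6.75 sts per in; 20.47 × 6.75 = 138.19 sts.
Next multiple of 11 → 143.
35 cm = 13.78 inches; × 8.5 = 117.13 → 117 rows.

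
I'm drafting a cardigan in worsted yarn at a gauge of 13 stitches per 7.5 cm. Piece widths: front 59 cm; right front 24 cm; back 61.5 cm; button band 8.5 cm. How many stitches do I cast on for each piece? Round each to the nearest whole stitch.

Rate = 13/7.5 = 1.733 sts per cm.
front: 59 × 1.733 = 102.27 → 102.
right front: 24 × 1.733 = 41.60 → 42.
back: 61.5 × 1.733 = 106.60 → 107.
button band: 8.5 × 1.733 = 14.73 → 15.

front 102; right front 42; back 107; button band 15.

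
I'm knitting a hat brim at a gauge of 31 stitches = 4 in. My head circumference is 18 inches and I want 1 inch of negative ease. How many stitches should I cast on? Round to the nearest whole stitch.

Cast on 132 stitches.

Finished = 18 − 1 = 17 in.
31 / 4 = 7.75 sts per inch.
17.00 × 7.75 = 131.75 sts.
→ 132 sts.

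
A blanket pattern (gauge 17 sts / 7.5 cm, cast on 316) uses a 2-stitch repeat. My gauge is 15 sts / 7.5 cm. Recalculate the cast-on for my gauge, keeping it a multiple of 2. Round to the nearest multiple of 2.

CO 278 sts.

316 × 15 / 17 = 278.82.
Nearest multiple of 2: 278.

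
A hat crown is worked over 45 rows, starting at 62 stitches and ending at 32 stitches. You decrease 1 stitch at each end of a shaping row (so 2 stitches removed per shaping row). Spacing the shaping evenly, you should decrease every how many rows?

Stitches to remove: |32 − 62| = 30.
Shaping rows needed: 30 / 2 = 15.
45 rows / 15 = every 3 rows.

Decrease every 3rd row.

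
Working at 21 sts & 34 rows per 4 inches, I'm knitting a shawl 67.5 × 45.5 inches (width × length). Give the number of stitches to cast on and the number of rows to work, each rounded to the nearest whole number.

Cast on 354 stitches and work 387 rows.

Stitch gauge = 21/4 = 5.25 sts/in; 67.5 × 5.25 = 354.38 → 354 sts.
Row gauge = 34/4 = 8.5 rows/in; 45.5 × 8.5 = 386.75 → 387 rows.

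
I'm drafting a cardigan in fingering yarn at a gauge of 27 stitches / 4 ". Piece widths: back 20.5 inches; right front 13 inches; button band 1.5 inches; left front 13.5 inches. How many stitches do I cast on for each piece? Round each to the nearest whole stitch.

back 138; right front 88; button band 10; left front 91.

Rate = 27/4 = 6.75 sts per in.
back: 20.5 × 6.75 = 138.38 → 138.
right front: 13 × 6.75 = 87.75 → 88.
button band: 1.5 × 6.75 = 10.12 → 10.
left front: 13.5 × 6.75 = 91.12 → 91.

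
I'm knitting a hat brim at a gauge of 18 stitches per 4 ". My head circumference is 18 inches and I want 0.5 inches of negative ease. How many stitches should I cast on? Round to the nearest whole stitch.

Finished = 18 − 0.5 = 17.5 in.
18 / 4 = 4.5 sts per inch.
17.50 × 4.5 = 78.75 sts.
→ 79 sts.

Cast on 79 stitches.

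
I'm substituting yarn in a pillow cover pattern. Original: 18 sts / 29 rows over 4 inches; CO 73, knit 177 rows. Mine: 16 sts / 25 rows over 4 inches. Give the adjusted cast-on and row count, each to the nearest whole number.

Stitches: 73 × 16/18 = 64.89 → 65.
Rows: 177 × 25/29 = 152.59 → 153.

Cast on 65 stitches; work 153 rows.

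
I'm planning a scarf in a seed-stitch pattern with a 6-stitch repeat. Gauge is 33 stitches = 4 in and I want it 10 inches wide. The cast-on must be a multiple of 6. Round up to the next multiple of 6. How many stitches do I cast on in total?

33 / 4 = 8.25 sts per inch.
10 × 8.25 = 82.50 sts.
Next multiple of 6: 84.

Cast on 84 stitches.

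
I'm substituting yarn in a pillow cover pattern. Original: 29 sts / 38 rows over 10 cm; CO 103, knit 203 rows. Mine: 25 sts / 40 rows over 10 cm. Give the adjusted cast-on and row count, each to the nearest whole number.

Stitches: 103 × 25/29 = 88.79 → 89.
Rows: 203 × 40/38 = 213.68 → 214.

Cast on 89 stitches; work 214 rows.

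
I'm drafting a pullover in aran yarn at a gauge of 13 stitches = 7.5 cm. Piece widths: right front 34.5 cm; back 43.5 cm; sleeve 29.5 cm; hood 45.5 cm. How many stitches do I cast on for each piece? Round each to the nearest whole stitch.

right front 60; back 75; sleeve 51; hood 79.

Rate = 13/7.5 = 1.733 sts per cm.
right front: 34.5 × 1.733 = 59.80 → 60.
back: 43.5 × 1.733 = 75.40 → 75.
sleeve: 29.5 × 1.733 = 51.13 → 51.
hood: 45.5 × 1.733 = 78.87 → 79.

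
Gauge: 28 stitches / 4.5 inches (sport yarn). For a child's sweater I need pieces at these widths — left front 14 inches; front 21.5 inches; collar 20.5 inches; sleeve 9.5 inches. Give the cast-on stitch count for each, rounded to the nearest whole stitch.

Rate = 28/4.5 = 6.222 sts per in.
left front: 14 × 6.222 = 87.11 → 87.
front: 21.5 × 6.222 = 133.78 → 134.
collar: 20.5 × 6.222 = 127.56 → 128.
sleeve: 9.5 × 6.222 = 59.11 → 59.

left front 87; front 134; collar 128; sleeve 59.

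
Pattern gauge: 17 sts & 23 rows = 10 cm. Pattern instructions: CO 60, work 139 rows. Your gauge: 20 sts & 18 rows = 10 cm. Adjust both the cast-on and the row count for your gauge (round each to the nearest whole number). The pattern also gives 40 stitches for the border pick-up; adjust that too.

Stitches: 60 × 20/17 = 70.59 → 71.
Rows: 139 × 18/23 = 108.78 → 109.
border pick-up: 40 × 20/17 = 47.06 → 47.

Cast on 71 stitches; work 109 rows; border pick-up 47 stitches.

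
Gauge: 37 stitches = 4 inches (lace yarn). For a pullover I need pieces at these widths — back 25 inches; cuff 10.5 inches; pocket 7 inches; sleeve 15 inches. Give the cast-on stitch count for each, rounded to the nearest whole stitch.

Rate = 37/4 = 9.25 sts per in.
back: 25 × 9.25 = 231.25 → 231.
cuff: 10.5 × 9.25 = 97.12 → 97.
pocket: 7 × 9.25 = 64.75 → 65.
sleeve: 15 × 9.25 = 138.75 → 139.

back 231; cuff 97; pocket 65; sleeve 139.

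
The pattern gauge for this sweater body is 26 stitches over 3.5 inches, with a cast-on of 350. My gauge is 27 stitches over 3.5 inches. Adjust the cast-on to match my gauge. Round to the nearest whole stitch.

363 stitches.

Scale factor = 27 / 26 = 1.038.
350 × 27 / 26 = 363.46 sts.
→ 363 sts.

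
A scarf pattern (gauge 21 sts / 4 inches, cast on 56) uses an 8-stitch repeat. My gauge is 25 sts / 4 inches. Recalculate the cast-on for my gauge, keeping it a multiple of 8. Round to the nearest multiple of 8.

64 stitches.

56 × 25 / 21 = 66.67.
Nearest multiple of 8: 64.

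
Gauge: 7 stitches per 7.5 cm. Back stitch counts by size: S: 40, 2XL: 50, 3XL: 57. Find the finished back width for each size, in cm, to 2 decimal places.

S 42.86 cm; 2XL 53.57 cm; 3XL 61.07 cm.

7/7.5 = 0.933 sts per cm.
S: 40 / 0.933 = 42.857 → 42.86 cm.
2XL: 50 / 0.933 = 53.571 → 53.57 cm.
3XL: 57 / 0.933 = 61.071 → 61.07 cm.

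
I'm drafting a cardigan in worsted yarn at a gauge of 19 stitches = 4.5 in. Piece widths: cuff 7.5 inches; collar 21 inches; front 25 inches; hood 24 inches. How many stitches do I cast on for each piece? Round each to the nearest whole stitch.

cuff 32; collar 89; front 106; hood 101.

Rate = 19/4.5 = 4.222 sts per in.
cuff: 7.5 × 4.222 = 31.67 → 32.
collar: 21 × 4.222 = 88.67 → 89.
front: 25 × 4.222 = 105.56 → 106.
hood: 24 × 4.222 = 101.33 → 101.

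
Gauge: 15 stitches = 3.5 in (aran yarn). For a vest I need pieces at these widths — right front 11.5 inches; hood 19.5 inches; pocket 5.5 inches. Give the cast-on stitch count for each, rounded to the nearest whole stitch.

right front 49; hood 84; pocket 24.

Rate = 15/3.5 = 4.286 sts per in.
right front: 11.5 × 4.286 = 49.29 → 49.
hood: 19.5 × 4.286 = 83.57 → 84.
pocket: 5.5 × 4.286 = 23.57 → 24.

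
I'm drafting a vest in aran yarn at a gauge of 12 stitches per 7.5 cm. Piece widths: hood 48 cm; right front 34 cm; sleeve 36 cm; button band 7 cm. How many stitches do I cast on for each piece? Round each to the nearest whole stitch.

Rate = 12/7.5 = 1.6 sts per cm.
hood: 48 × 1.6 = 76.80 → 77.
right front: 34 × 1.6 = 54.40 → 54.
sleeve: 36 × 1.6 = 57.60 → 58.
button band: 7 × 1.6 = 11.20 → 11.

hood 77; right front 54; sleeve 58; button band 11.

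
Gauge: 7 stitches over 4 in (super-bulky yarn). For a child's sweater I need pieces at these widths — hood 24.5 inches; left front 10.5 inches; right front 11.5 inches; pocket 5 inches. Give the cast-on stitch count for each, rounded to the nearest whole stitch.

Rate = 7/4 = 1.75 sts per in.
hood: 24.5 × 1.75 = 42.88 → 43.
left front: 10.5 × 1.75 = 18.38 → 18.
right front: 11.5 × 1.75 = 20.12 → 20.
pocket: 5 × 1.75 = 8.75 → 9.

hood 43; left front 18; right front 20; pocket 9.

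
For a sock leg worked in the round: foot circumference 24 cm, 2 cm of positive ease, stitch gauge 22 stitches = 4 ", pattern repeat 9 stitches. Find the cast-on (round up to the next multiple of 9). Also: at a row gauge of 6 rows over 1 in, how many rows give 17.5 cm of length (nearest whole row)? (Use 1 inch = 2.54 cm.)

Cast on 63 stitches; work 41 rows.

Finished = 24 + 2 = 26 cm.
26 cm × 1/2.54 = 10.24 inches.
22/4 = 5.5 sts per in; 10.24 × 5.5 = 56.30 sts.
Next multiple of 9 → 63.
17.5 cm = 6.89 inches; × 6 = 41.34 → 41 rows.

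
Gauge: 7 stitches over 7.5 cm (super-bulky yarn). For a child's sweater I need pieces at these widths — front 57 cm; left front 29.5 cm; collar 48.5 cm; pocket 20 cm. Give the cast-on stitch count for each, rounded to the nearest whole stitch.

front 53; left front 28; collar 45; pocket 19.

Rate = 7/7.5 = 0.933 sts per cm.
front: 57 × 0.933 = 53.20 → 53.
left front: 29.5 × 0.933 = 27.53 → 28.
collar: 48.5 × 0.933 = 45.27 → 45.
pocket: 20 × 0.933 = 18.67 → 19.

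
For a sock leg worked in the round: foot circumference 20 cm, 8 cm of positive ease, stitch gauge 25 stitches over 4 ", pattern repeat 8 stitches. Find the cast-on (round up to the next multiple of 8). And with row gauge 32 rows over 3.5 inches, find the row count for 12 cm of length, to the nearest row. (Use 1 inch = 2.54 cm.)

Cast on 72 stitches; work 43 rows.

Finished = 20 + 8 = 28 cm.
28 cm × 1/2.54 = 11.02 inches.
25/4 = 6.25 sts per in; 11.02 × 6.25 = 68.90 sts.
Next multiple of 8 → 72.
12 cm = 4.72 inches; × 9.143 = 43.19 → 43 rows.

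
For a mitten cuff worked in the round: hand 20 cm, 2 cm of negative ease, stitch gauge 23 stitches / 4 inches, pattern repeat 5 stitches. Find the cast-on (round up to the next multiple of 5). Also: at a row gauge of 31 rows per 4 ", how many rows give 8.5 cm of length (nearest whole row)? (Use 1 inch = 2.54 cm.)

Cast on 45 stitches; work 26 rows.

Finished = 20 − 2 = 18 cm.
18 cm × 1/2.54 = 7.09 inches.
23/4 = 5.75 sts per in; 7.09 × 5.75 = 40.75 sts.
Next multiple of 5 → 45.
8.5 cm = 3.35 inches; × 7.75 = 25.94 → 26 rows.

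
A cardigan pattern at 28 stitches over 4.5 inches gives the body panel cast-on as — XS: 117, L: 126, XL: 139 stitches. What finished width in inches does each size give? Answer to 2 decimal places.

28/4.5 = 6.222 sts per in.
XS: 117 / 6.222 = 18.804 → 18.80 in.
L: 126 / 6.222 = 20.250 → 20.25 in.
XL: 139 / 6.222 = 22.339 → 22.34 in.

XS 18.80 inches; L 20.25 inches; XL 22.34 inches.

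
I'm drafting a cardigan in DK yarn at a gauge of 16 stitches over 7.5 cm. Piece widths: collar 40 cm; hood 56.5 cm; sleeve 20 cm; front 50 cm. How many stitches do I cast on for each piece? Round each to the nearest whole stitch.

Rate = 16/7.5 = 2.133 sts per cm.
collar: 40 × 2.133 = 85.33 → 85.
hood: 56.5 × 2.133 = 120.53 → 121.
sleeve: 20 × 2.133 = 42.67 → 43.
front: 50 × 2.133 = 106.67 → 107.

collar 85; hood 121; sleeve 43; front 107.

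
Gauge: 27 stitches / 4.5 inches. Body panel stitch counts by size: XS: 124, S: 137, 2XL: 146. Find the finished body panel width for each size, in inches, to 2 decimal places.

XS 20.67 inches; S 22.83 inches; 2XL 24.33 inches.

27/4.5 = 6 sts per in.
XS: 124 / 6 = 20.667 → 20.67 in.
S: 137 / 6 = 22.833 → 22.83 in.
2XL: 146 / 6 = 24.333 → 24.33 in.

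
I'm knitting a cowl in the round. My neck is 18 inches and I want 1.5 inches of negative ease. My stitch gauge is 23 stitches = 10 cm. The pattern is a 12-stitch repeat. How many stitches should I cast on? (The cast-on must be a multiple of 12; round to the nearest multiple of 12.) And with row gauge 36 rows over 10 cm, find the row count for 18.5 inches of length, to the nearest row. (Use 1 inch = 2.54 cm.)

Cast on 96 stitches; work 169 rows.

Finished = 18 − 1.5 = 16.5 inches.
16.5 inches × 2.54 = 41.91 cm.
23/10 = 2.3 sts per cm; 41.91 × 2.3 = 96.39 sts.
Nearest multiple of 12 → 96.
18.5 inches = 46.99 cm; × 3.6 = 169.16 → 169 rows.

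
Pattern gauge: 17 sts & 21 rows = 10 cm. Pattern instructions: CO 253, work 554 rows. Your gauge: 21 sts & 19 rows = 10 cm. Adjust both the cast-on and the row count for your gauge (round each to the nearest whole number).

Stitches: 253 × 21/17 = 312.53 → 313.
Rows: 554 × 19/21 = 501.24 → 501.

Cast on 313 stitches; work 501 rows.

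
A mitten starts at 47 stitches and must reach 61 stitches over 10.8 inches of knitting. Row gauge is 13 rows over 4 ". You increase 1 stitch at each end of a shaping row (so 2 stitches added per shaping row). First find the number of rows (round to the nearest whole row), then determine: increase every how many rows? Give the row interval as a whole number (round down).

Rows = 10.8 × 3.25 = 35.1 → 35 rows.
Stitches to add: 14 → 7 shaping rows (at 2 st each).
35 / 7 = 5.00 → every 5 rows.

Increase every 5th row.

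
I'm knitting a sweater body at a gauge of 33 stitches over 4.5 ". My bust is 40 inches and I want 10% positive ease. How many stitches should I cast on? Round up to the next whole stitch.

Finished = 40 × 1.10 = 44.00 in.
33 / 4.5 = 7.333 sts per inch.
44.00 × 7.333 = 322.67 sts.
→ 323 sts.

323 stitches.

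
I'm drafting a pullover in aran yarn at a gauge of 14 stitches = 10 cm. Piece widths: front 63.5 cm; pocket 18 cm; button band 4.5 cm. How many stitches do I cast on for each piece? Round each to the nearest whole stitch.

Rate = 14/10 = 1.4 sts per cm.
front: 63.5 × 1.4 = 88.90 → 89.
pocket: 18 × 1.4 = 25.20 → 25.
button band: 4.5 × 1.4 = 6.30 → 6.

front 89; pocket 25; button band 6.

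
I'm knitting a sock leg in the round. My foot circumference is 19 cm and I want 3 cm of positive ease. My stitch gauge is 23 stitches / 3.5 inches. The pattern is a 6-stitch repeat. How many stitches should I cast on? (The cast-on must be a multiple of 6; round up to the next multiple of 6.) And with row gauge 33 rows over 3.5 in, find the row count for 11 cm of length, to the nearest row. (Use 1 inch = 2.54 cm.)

Finished = 19 + 3 = 22 cm.
22 cm × 1/2.54 = 8.66 inches.
23/3.5 = 6.571 sts per in; 8.66 × 6.571 = 56.92 sts.
Next multiple of 6 → 60.
11 cm = 4.33 inches; × 9.429 = 40.83 → 41 rows.

Cast on 60 stitches; work 41 rows.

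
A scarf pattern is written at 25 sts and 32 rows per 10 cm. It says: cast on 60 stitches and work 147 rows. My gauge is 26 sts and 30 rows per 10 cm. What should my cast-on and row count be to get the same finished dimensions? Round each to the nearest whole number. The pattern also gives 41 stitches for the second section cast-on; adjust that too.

Stitches: 60 × 26/25 = 62.40 → 62.
Rows: 147 × 30/32 = 137.81 → 138.
second section cast-on: 41 × 26/25 = 42.64 → 43.

Cast on 62 stitches; work 138 rows; second section cast-on 43 stitches.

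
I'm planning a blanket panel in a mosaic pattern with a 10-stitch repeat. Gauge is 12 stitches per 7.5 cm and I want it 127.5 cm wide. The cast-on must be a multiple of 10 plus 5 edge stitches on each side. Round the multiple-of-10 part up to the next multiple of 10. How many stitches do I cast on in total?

12 / 7.5 = 1.6 sts per cm.
127.5 × 1.6 = 204.00 sts.
Less 10 edge sts → 194.00 for the repeat.
Next multiple of 10: 200.
Add back 10 edge sts → 210.

210 stitches.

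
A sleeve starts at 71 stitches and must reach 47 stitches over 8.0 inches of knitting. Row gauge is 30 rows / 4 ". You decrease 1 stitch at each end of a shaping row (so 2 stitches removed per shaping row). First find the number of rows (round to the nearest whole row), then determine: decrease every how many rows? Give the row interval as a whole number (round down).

Rows = 8.0 × 7.5 = 60.0 → 60 rows.
Stitches to remove: 24 → 12 shaping rows (at 2 st each).
60 / 12 = 5.00 → every 5 rows.

Decrease every 5th row.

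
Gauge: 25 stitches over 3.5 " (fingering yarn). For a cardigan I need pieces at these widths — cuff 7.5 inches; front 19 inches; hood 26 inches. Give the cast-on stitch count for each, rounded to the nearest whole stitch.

Rate = 25/3.5 = 7.143 sts per in.
cuff: 7.5 × 7.143 = 53.57 → 54.
front: 19 × 7.143 = 135.71 → 136.
hood: 26 × 7.143 = 185.71 → 186.

cuff 54; front 136; hood 186.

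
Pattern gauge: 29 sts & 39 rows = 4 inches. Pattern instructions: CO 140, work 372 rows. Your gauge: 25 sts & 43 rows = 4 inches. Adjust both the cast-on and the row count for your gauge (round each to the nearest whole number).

Stitches: 140 × 25/29 = 120.69 → 121.
Rows: 372 × 43/39 = 410.15 → 410.

Cast on 121 stitches; work 410 rows.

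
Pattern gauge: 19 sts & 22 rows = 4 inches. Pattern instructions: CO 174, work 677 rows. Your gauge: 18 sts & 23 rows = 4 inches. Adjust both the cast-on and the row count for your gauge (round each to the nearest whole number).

Cast on 165 stitches; work 708 rows.

Stitches: 174 × 18/19 = 164.84 → 165.
Rows: 677 × 23/22 = 707.77 → 708.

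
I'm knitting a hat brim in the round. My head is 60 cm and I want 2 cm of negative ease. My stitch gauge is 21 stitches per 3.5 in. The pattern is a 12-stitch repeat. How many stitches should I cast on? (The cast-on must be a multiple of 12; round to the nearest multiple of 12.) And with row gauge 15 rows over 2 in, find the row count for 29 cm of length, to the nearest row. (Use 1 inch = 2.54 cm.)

Finished = 60 − 2 = 58 cm.
58 cm × 1/2.54 = 22.83 inches.
21/3.5 = 6 sts per in; 22.83 × 6 = 137.01 sts.
Nearest multiple of 12 → 132.
29 cm = 11.42 inches; × 7.5 = 85.63 → 86 rows.

Cast on 132 stitches; work 86 rows.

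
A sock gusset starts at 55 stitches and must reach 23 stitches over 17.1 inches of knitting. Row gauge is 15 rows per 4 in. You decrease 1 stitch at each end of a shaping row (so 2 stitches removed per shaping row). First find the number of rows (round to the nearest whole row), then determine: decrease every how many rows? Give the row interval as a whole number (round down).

Rows = 17.1 × 3.75 = 64.1 → 64 rows.
Stitches to remove: 32 → 16 shaping rows (at 2 st each).
64 / 16 = 4.00 → every 4 rows.

Decrease every 4th row.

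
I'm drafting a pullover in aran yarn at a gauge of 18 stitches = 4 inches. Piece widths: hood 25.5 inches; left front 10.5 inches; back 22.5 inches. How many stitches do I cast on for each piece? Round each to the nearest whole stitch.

hood 115; left front 47; back 101.

Rate = 18/4 = 4.5 sts per in.
hood: 25.5 × 4.5 = 114.75 → 115.
left front: 10.5 × 4.5 = 47.25 → 47.
back: 22.5 × 4.5 = 101.25 → 101.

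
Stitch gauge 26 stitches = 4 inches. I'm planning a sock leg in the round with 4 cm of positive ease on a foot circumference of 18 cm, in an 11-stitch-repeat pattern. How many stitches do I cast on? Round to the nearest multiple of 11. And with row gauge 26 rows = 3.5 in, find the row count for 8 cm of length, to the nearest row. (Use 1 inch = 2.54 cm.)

Finished = 18 + 4 = 22 cm.
22 cm × 1/2.54 = 8.66 inches.
26/4 = 6.5 sts per in; 8.66 × 6.5 = 56.30 sts.
Nearest multiple of 11 → 55.
8 cm = 3.15 inches; × 7.429 = 23.40 → 23 rows.

Cast on 55 stitches; work 23 rows.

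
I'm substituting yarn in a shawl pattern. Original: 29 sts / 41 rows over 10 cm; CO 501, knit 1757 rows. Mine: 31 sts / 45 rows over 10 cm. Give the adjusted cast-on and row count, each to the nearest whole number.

Stitches: 501 × 31/29 = 535.55 → 536.
Rows: 1757 × 45/41 = 1928.41 → 1928.

Cast on 536 stitches; work 1928 rows.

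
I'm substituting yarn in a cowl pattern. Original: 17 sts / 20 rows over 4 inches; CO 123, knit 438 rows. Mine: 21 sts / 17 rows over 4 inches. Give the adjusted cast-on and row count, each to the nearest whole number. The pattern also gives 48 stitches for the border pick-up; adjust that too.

Cast on 152 stitches; work 372 rows; border pick-up 59 stitches.

Stitches: 123 × 21/17 = 151.94 → 152.
Rows: 438 × 17/20 = 372.30 → 372.
border pick-up: 48 × 21/17 = 59.29 → 59.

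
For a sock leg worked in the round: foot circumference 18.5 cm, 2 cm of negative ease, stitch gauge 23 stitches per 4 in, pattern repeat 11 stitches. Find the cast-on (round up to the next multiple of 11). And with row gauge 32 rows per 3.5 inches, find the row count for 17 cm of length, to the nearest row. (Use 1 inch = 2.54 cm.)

Cast on 44 stitches; work 61 rows.

Finished = 18.5 − 2 = 16.5 cm.
16.5 cm × 1/2.54 = 6.50 inches.
23/4 = 5.75 sts per in; 6.50 × 5.75 = 37.35 sts.
Next multiple of 11 → 44.
17 cm = 6.69 inches; × 9.143 = 61.19 → 61 rows.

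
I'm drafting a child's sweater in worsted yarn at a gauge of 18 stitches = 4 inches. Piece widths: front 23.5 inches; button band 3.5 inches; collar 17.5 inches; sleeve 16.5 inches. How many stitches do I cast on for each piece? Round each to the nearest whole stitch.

front 106; button band 16; collar 79; sleeve 74.

Rate = 18/4 = 4.5 sts per in.
front: 23.5 × 4.5 = 105.75 → 106.
button band: 3.5 × 4.5 = 15.75 → 16.
collar: 17.5 × 4.5 = 78.75 → 79.
sleeve: 16.5 × 4.5 = 74.25 → 74.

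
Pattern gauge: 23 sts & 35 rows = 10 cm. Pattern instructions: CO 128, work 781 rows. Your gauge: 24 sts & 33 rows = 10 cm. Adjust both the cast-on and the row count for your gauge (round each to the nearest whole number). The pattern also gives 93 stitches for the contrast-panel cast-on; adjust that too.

Stitches: 128 × 24/23 = 133.57 → 134.
Rows: 781 × 33/35 = 736.37 → 736.
contrast-panel cast-on: 93 × 24/23 = 97.04 → 97.

Cast on 134 stitches; work 736 rows; contrast-panel cast-on 97 stitches.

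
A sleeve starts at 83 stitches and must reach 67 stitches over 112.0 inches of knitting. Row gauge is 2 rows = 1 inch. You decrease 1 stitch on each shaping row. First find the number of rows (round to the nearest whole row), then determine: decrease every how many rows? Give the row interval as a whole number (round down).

Decrease every 14th row.

Rows = 112.0 × 2 = 224.0 → 224 rows.
Stitches to remove: 16 → 16 shaping rows (at 1 st each).
224 / 16 = 14.00 → every 14 rows.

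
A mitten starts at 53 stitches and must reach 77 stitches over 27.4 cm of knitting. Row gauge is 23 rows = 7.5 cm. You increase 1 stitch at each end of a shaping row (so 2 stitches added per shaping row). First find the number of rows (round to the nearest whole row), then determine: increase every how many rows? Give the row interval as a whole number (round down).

Increase every 7th row.

Rows = 27.4 × 3.067 = 84.0 → 84 rows.
Stitches to add: 24 → 12 shaping rows (at 2 st each).
84 / 12 = 7.00 → every 7 rows.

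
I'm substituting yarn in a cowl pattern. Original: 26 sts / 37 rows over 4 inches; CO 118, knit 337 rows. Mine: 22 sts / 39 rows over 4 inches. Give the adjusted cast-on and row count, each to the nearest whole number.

Stitches: 118 × 22/26 = 99.85 → 100.
Rows: 337 × 39/37 = 355.22 → 355.

Cast on 100 stitches; work 355 rows.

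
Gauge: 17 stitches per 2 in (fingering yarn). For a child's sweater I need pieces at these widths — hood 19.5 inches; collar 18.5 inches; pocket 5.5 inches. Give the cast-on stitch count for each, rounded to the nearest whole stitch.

hood 166; collar 157; pocket 47.

Rate = 17/2 = 8.5 sts per in.
hood: 19.5 × 8.5 = 165.75 → 166.
collar: 18.5 × 8.5 = 157.25 → 157.
pocket: 5.5 × 8.5 = 46.75 → 47.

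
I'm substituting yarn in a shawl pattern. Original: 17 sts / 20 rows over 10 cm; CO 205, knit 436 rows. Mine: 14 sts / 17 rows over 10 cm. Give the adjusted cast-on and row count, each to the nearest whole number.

Stitches: 205 × 14/17 = 168.82 → 169.
Rows: 436 × 17/20 = 370.60 → 371.

Cast on 169 stitches; work 371 rows.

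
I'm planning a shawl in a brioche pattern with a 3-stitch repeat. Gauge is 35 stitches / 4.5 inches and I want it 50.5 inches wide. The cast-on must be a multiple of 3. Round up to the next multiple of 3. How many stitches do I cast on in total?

393 stitches.

35 / 4.5 = 7.778 sts per inch.
50.5 × 7.778 = 392.78 sts.
Next multiple of 3: 393.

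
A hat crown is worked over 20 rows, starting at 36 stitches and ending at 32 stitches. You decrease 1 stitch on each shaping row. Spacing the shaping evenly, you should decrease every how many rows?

Stitches to remove: |32 − 36| = 4.
Shaping rows needed: 4 / 1 = 4.
20 rows / 4 = every 5 rows.

Decrease every 5th row.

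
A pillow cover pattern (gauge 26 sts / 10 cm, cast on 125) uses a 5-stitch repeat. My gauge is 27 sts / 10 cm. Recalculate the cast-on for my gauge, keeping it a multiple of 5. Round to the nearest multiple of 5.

Cast on 130 stitches.

125 × 27 / 26 = 129.81.
Nearest multiple of 5: 130.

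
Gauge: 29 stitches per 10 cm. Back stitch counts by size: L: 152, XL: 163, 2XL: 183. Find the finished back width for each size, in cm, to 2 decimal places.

L 52.41 cm; XL 56.21 cm; 2XL 63.10 cm.

29/10 = 2.9 sts per cm.
L: 152 / 2.9 = 52.414 → 52.41 cm.
XL: 163 / 2.9 = 56.207 → 56.21 cm.
2XL: 183 / 2.9 = 63.103 → 63.10 cm.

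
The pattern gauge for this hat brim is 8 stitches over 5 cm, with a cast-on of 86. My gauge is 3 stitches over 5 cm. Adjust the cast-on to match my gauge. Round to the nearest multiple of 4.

32 stitches.

Scale factor = 3 / 8 = 0.375.
86 × 3 / 8 = 32.25 sts.
→ 32 sts.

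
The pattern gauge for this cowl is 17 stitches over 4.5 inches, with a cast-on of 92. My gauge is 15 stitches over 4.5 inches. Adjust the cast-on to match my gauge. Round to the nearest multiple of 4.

80 stitches.

Scale factor = 15 / 17 = 0.882.
92 × 15 / 17 = 81.18 sts.
→ 80 sts.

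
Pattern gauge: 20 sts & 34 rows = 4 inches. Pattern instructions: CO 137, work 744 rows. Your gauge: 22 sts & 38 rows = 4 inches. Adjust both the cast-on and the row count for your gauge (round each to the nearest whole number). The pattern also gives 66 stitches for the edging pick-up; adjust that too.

Stitches: 137 × 22/20 = 150.70 → 151.
Rows: 744 × 38/34 = 831.53 → 832.
edging pick-up: 66 × 22/20 = 72.60 → 73.

Cast on 151 stitches; work 832 rows; edging pick-up 73 stitches.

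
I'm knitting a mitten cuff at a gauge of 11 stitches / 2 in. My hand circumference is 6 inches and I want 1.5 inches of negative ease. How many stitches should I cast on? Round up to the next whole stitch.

Finished = 6 − 1.5 = 4.5 in.
11 / 2 = 5.5 sts per inch.
4.50 × 5.5 = 24.75 sts.
→ 25 sts.

25 stitches.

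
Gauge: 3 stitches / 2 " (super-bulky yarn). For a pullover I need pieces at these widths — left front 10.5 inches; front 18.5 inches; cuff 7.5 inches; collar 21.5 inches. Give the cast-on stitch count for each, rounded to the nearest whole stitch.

left front 16; front 28; cuff 11; collar 32.

Rate = 3/2 = 1.5 sts per in.
left front: 10.5 × 1.5 = 15.75 → 16.
front: 18.5 × 1.5 = 27.75 → 28.
cuff: 7.5 × 1.5 = 11.25 → 11.
collar: 21.5 × 1.5 = 32.25 → 32.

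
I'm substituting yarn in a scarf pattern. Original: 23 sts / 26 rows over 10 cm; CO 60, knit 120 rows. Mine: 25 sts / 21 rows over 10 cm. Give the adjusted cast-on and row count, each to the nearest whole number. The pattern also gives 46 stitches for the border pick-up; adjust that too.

Cast on 65 stitches; work 97 rows; border pick-up 50 stitches.

Stitches: 60 × 25/23 = 65.22 → 65.
Rows: 120 × 21/26 = 96.92 → 97.
border pick-up: 46 × 25/23 = 50.00 → 50.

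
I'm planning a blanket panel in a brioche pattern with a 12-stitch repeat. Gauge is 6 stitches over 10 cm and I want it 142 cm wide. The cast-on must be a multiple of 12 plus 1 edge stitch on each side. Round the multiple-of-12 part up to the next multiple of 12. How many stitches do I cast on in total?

6 / 10 = 0.6 sts per cm.
142 × 0.6 = 85.20 sts.
Less 2 edge sts → 83.20 for the repeat.
Next multiple of 12: 84.
Add back 2 edge sts → 86.

86 stitches.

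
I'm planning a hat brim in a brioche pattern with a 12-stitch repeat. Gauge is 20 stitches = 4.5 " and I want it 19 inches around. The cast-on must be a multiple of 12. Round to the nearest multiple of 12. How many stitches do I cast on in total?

CO 84 sts.

20 / 4.5 = 4.444 sts per inch.
19 × 4.444 = 84.44 sts.
Nearest multiple of 12: 84.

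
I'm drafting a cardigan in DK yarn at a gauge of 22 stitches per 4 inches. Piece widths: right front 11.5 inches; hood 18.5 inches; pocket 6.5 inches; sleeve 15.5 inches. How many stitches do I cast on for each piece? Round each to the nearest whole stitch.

Rate = 22/4 = 5.5 sts per in.
right front: 11.5 × 5.5 = 63.25 → 63.
hood: 18.5 × 5.5 = 101.75 → 102.
pocket: 6.5 × 5.5 = 35.75 → 36.
sleeve: 15.5 × 5.5 = 85.25 → 85.

right front 63; hood 102; pocket 36; sleeve 85.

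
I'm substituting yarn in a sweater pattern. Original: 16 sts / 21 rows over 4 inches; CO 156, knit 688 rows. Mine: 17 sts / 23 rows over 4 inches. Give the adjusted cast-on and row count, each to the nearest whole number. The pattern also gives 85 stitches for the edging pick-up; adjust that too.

Cast on 166 stitches; work 754 rows; edging pick-up 90 stitches.

Stitches: 156 × 17/16 = 165.75 → 166.
Rows: 688 × 23/21 = 753.52 → 754.
edging pick-up: 85 × 17/16 = 90.31 → 90.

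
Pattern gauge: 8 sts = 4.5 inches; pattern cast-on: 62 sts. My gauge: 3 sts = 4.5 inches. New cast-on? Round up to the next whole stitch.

CO 24 sts.

Scale factor = 3 / 8 = 0.375.
62 × 3 / 8 = 23.25 sts.
→ 24 sts.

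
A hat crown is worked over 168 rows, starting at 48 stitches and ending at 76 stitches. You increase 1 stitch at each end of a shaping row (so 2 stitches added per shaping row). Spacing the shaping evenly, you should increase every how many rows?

Increase every 12th row.

Stitches to add: |76 − 48| = 28.
Shaping rows needed: 28 / 2 = 14.
168 rows / 14 = every 12 rows.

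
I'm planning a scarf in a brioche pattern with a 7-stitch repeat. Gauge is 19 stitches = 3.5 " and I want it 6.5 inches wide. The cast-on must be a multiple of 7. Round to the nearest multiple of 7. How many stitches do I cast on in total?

Cast on 35 stitches.

19 / 3.5 = 5.429 sts per inch.
6.5 × 5.429 = 35.29 sts.
Nearest multiple of 7: 35.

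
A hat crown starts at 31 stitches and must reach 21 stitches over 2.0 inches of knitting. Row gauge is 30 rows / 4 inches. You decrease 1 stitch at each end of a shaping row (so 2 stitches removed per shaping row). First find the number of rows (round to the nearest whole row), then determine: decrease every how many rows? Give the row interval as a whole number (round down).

Decrease every 3rd row.

Rows = 2.0 × 7.5 = 15.0 → 15 rows.
Stitches to remove: 10 → 5 shaping rows (at 2 st each).
15 / 5 = 3.00 → every 3 rows.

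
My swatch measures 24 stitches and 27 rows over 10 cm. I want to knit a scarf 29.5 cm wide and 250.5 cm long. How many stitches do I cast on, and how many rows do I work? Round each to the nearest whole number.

Stitch gauge = 24/10 = 2.4 sts/cm; 29.5 × 2.4 = 70.80 → 71 sts.
Row gauge = 27/10 = 2.7 rows/cm; 250.5 × 2.7 = 676.35 → 676 rows.

Cast on 71 stitches and work 676 rows.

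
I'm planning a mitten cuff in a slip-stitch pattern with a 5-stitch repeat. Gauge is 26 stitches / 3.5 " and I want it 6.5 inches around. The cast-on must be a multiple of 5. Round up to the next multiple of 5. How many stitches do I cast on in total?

50 stitches.

26 / 3.5 = 7.429 sts per inch.
6.5 × 7.429 = 48.29 sts.
Next multiple of 5: 50.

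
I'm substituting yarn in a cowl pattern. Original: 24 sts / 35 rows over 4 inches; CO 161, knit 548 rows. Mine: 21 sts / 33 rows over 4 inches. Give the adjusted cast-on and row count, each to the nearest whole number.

Cast on 141 stitches; work 517 rows.

Stitches: 161 × 21/24 = 140.88 → 141.
Rows: 548 × 33/35 = 516.69 → 517.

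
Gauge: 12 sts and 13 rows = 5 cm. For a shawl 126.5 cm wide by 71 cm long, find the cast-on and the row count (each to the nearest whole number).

Cast on 304 stitches and work 185 rows.

Stitch gauge = 12/5 = 2.4 sts/cm; 126.5 × 2.4 = 303.60 → 304 sts.
Row gauge = 13/5 = 2.6 rows/cm; 71 × 2.6 = 184.60 → 185 rows.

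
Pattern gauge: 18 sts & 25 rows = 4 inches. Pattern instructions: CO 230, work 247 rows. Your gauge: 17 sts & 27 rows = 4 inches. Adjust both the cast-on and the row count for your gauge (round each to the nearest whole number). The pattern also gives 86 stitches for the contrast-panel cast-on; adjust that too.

Cast on 217 stitches; work 267 rows; contrast-panel cast-on 81 stitches.

Stitches: 230 × 17/18 = 217.22 → 217.
Rows: 247 × 27/25 = 266.76 → 267.
contrast-panel cast-on: 86 × 17/18 = 81.22 → 81.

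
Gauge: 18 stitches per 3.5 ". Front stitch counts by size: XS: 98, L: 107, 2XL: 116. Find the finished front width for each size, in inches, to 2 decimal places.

18/3.5 = 5.143 sts per in.
XS: 98 / 5.143 = 19.056 → 19.06 in.
L: 107 / 5.143 = 20.806 → 20.81 in.
2XL: 116 / 5.143 = 22.556 → 22.56 in.

XS 19.06 inches; L 20.81 inches; 2XL 22.56 inches.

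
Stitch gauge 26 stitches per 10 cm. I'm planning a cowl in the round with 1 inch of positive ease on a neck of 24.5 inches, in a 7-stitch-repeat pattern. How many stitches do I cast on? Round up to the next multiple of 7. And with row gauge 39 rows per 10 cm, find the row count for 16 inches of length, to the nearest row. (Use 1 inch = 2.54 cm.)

Cast on 175 stitches; work 158 rows.

Finished = 24.5 + 1 = 25.5 inches.
25.5 inches × 2.54 = 64.77 cm.
26/10 = 2.6 sts per cm; 64.77 × 2.6 = 168.40 sts.
Next multiple of 7 → 175.
16 inches = 40.64 cm; × 3.9 = 158.50 → 158 rows.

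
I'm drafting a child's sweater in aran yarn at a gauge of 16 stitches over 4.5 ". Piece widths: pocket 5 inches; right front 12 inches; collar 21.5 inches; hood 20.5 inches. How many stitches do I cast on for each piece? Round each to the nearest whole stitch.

Rate = 16/4.5 = 3.556 sts per in.
pocket: 5 × 3.556 = 17.78 → 18.
right front: 12 × 3.556 = 42.67 → 43.
collar: 21.5 × 3.556 = 76.44 → 76.
hood: 20.5 × 3.556 = 72.89 → 73.

pocket 18; right front 43; collar 76; hood 73.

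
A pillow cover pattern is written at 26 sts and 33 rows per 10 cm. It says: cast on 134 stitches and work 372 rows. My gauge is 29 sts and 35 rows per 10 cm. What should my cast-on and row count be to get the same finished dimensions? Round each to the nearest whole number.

Cast on 149 stitches; work 395 rows.

Stitches: 134 × 29/26 = 149.46 → 149.
Rows: 372 × 35/33 = 394.55 → 395.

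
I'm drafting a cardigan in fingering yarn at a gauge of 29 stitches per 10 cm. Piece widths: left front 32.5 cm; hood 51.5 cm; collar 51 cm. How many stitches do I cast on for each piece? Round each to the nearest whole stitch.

left front 94; hood 149; collar 148.

Rate = 29/10 = 2.9 sts per cm.
left front: 32.5 × 2.9 = 94.25 → 94.
hood: 51.5 × 2.9 = 149.35 → 149.
collar: 51 × 2.9 = 147.90 → 148.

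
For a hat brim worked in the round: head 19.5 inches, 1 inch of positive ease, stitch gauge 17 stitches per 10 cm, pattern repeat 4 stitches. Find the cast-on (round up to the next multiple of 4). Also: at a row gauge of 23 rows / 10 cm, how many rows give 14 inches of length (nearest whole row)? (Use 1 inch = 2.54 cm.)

Cast on 92 stitches; work 82 rows.

Finished = 19.5 + 1 = 20.5 inches.
20.5 inches × 2.54 = 52.07 cm.
17/10 = 1.7 sts per cm; 52.07 × 1.7 = 88.52 sts.
Next multiple of 4 → 92.
14 inches = 35.56 cm; × 2.3 = 81.79 → 82 rows.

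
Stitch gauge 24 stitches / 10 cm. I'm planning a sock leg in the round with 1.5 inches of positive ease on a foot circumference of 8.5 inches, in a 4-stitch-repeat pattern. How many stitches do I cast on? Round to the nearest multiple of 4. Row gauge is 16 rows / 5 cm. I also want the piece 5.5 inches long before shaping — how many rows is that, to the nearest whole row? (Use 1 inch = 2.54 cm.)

Finished = 8.5 + 1.5 = 10 inches.
10 inches × 2.54 = 25.40 cm.
24/10 = 2.4 sts per cm; 25.40 × 2.4 = 60.96 sts.
Nearest multiple of 4 → 60.
5.5 inches = 13.97 cm; × 3.2 = 44.70 → 45 rows.

Cast on 60 stitches; work 45 rows.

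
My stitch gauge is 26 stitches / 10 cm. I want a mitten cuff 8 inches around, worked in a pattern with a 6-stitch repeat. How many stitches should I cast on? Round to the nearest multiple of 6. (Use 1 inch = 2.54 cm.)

Cast on 54 stitches.

8 in = 8 × 2.54 = 20.32 cm.
26 / 10 = 2.6 sts/cm.
20.32 × 2.6 = 52.83 sts.
→ 54.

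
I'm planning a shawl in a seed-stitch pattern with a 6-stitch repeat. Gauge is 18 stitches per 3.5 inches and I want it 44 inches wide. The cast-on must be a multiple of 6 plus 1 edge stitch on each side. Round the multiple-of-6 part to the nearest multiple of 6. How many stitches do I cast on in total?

18 / 3.5 = 5.143 sts per inch.
44 × 5.143 = 226.29 sts.
Less 2 edge sts → 224.29 for the repeat.
Nearest multiple of 6: 222.
Add back 2 edge sts → 224.

224 stitches.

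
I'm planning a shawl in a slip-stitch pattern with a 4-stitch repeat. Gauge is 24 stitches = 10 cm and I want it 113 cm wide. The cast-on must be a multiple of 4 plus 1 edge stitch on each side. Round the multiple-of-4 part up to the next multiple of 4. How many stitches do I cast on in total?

24 / 10 = 2.4 sts per cm.
113 × 2.4 = 271.20 sts.
Less 2 edge sts → 269.20 for the repeat.
Next multiple of 4: 272.
Add back 2 edge sts → 274.

Cast on 274 stitches.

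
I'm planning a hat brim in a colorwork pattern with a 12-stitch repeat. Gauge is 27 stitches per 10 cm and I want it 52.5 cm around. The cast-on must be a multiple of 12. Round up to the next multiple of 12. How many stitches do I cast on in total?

27 / 10 = 2.7 sts per cm.
52.5 × 2.7 = 141.75 sts.
Next multiple of 12: 144.

144 stitches.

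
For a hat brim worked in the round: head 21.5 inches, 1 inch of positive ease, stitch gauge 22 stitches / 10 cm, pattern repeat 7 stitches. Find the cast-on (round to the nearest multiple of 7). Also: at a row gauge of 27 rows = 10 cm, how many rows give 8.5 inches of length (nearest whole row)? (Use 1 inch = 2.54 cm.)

Cast on 126 stitches; work 58 rows.

Finished = 21.5 + 1 = 22.5 inches.
22.5 inches × 2.54 = 57.15 cm.
22/10 = 2.2 sts per cm; 57.15 × 2.2 = 125.73 sts.
Nearest multiple of 7 → 126.
8.5 inches = 21.59 cm; × 2.7 = 58.29 → 58 rows.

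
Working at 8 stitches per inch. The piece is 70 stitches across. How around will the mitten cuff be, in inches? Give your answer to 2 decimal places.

8.75 inches.

8 stitches / 1 inch = 8 stitches per inch.
70 / 8 = 8.750 inches.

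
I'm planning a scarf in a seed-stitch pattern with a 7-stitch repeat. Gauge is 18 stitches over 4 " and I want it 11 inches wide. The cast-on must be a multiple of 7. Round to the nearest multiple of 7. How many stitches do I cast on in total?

Cast on 49 stitches.

18 / 4 = 4.5 sts per inch.
11 × 4.5 = 49.50 sts.
Nearest multiple of 7: 49.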